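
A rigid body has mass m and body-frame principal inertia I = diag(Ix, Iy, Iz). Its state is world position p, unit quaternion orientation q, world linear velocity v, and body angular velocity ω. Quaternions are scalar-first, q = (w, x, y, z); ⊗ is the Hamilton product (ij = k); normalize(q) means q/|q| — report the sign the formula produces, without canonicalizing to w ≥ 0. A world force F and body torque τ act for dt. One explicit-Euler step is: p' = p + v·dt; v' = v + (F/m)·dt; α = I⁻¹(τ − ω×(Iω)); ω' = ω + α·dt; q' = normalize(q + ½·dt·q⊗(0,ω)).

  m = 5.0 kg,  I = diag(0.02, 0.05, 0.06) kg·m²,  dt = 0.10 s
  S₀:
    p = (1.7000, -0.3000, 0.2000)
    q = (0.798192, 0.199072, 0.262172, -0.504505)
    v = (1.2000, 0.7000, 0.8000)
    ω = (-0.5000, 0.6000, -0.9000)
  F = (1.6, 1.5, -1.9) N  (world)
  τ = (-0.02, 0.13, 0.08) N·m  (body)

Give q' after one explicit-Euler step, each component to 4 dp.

Hamilton product q⊗(0,ω) = (-0.5118217, -0.3323478, 0.9103325, -0.4678436)
q + ½dt·q⊗(0,ω), renormalized = (0.7712, 0.1821, 0.3071, -0.5270)

q' = (0.7712, 0.1821, 0.3071, -0.5270)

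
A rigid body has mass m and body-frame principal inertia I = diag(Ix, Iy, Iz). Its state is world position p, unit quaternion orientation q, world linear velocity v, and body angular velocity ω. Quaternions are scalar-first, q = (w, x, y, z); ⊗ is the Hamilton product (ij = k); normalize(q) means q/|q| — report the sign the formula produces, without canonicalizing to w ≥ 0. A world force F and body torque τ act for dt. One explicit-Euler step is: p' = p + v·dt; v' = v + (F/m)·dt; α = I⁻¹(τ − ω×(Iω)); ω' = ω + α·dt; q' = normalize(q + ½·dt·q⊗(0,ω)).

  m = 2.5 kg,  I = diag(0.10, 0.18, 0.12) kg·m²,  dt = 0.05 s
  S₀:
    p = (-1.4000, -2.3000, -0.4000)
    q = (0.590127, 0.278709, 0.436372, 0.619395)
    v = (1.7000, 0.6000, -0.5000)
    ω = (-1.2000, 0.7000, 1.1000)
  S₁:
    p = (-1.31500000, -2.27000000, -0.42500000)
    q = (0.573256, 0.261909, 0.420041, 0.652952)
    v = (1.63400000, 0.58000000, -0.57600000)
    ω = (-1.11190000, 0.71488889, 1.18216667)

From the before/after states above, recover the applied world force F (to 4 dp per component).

F = (-3.3000, -1.0000, -3.8000)

Δv = v₁−v₀ = (-0.06600000, -0.02000000, -0.07600000)
F = m·Δv/dt = (-3.3000, -1.0000, -3.8000)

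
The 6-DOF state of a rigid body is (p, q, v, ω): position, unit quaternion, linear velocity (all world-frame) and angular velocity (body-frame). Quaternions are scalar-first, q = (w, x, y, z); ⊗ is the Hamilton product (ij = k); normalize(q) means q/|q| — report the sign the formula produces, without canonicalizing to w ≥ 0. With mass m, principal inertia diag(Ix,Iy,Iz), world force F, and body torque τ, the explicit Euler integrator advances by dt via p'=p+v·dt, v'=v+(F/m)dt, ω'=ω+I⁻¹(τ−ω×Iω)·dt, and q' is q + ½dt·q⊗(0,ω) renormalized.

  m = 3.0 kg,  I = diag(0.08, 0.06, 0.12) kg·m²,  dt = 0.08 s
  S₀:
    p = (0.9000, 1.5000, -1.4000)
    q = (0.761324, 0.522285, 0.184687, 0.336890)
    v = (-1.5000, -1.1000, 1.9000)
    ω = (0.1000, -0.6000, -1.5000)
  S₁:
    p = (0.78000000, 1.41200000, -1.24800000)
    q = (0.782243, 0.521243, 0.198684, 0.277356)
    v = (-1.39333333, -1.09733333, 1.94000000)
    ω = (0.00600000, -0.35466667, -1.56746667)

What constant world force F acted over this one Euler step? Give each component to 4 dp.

F = (4.0000, 0.1000, 1.5000)

velocity change Δv = (0.10666667, 0.00266667, 0.04000000)
F = m·Δv/dt = (4.0000, 0.1000, 1.5000)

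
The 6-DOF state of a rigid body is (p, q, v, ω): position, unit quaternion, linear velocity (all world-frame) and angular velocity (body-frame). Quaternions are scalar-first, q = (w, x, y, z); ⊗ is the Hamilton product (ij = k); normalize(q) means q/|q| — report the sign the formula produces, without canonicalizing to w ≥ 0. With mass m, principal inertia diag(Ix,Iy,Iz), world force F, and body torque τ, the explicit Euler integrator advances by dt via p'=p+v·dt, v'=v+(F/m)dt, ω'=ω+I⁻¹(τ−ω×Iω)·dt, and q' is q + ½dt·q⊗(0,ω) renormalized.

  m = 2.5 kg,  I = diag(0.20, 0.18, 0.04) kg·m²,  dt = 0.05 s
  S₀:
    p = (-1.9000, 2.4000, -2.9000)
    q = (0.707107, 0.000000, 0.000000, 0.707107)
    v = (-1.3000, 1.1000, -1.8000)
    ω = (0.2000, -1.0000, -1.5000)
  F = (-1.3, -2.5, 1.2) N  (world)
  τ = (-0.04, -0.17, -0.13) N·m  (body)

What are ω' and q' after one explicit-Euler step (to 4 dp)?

ω' = (0.2425, -1.0339, -1.6675)
q' = (0.7329, 0.0212, -0.0141, 0.6799)

gyro term ω×Iω = (-0.2100, -0.0480, 0.0040)
α = I⁻¹(τ − ω×Iω) = (0.8500, -0.6778, -3.3500)
ω + α·dt = (0.2425, -1.0339, -1.6675)
2q̇ = q⊗(0,ω) = (1.0606605, 0.8485284, -0.5656856, -1.0606605)
q' = normalize(q + ½dt·q⊗(0,ω)) = (0.7329, 0.0212, -0.0141, 0.6799)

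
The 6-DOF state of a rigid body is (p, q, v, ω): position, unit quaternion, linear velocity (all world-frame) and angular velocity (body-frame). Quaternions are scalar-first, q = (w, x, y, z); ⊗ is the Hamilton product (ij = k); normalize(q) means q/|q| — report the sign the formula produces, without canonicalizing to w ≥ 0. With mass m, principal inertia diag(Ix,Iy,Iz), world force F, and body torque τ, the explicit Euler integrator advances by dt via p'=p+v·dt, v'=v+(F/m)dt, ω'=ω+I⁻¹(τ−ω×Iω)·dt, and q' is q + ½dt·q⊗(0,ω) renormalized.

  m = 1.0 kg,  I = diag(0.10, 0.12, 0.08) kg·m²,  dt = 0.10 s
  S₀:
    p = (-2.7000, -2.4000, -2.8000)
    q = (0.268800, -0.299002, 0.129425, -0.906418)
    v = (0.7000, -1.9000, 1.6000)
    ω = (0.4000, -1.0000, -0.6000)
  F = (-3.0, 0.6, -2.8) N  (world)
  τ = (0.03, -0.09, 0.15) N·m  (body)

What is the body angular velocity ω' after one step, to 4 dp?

gyro term ω×Iω = (-0.0240, -0.0048, -0.0080)
(τ − ω×Iω)/I = (0.5400, -0.7100, 1.9750)
ω' = ω + α·dt = (0.4540, -1.0710, -0.4025)

ω' = (0.4540, -1.0710, -0.4025)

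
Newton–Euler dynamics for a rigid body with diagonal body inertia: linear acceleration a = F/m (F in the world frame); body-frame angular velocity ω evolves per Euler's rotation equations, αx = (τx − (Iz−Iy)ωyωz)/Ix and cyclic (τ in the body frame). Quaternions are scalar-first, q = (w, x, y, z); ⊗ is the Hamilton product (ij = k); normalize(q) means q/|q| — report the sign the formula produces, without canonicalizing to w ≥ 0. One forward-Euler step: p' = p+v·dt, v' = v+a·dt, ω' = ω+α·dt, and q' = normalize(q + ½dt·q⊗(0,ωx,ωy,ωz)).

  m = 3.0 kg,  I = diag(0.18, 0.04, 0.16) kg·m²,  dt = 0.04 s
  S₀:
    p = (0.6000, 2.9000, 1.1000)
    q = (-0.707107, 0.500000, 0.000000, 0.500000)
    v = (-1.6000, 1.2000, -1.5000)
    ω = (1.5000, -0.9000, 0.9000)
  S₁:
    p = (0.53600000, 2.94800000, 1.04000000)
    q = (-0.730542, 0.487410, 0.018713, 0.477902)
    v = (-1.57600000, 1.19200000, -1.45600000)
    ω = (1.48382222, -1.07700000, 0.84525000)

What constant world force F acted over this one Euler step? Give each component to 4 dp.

F = (1.8000, -0.6000, 3.3000)

v₁ − v₀ = (0.02400000, -0.00800000, 0.04400000)
F = m·Δv/dt = (1.8000, -0.6000, 3.3000)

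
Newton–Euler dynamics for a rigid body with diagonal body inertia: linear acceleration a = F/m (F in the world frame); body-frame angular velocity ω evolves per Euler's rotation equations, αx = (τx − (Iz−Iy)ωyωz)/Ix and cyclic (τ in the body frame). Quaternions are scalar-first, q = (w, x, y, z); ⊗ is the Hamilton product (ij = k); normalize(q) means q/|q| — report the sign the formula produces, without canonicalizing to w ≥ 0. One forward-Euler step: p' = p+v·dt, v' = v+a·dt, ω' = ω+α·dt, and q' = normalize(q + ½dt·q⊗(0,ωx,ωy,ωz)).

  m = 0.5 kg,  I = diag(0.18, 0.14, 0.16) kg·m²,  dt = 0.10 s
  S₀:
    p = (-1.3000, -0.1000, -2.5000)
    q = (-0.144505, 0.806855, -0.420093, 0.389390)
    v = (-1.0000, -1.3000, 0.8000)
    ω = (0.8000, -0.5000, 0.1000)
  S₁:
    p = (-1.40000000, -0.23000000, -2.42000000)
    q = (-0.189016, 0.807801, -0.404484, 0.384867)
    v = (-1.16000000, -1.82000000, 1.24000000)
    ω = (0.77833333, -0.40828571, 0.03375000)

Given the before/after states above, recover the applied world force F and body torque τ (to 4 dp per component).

velocity change Δv = (-0.16000000, -0.52000000, 0.44000000)
applied force F = (-0.8000, -2.6000, 2.2000)
Δω = ω₁−ω₀ = (-0.02166667, 0.09171429, -0.06625000)
τ = I·(Δω/dt) + ω₀×(Iω₀) = (-0.0400, 0.1300, -0.0900)

F = (-0.8000, -2.6000, 2.2000)
τ = (-0.0400, 0.1300, -0.0900)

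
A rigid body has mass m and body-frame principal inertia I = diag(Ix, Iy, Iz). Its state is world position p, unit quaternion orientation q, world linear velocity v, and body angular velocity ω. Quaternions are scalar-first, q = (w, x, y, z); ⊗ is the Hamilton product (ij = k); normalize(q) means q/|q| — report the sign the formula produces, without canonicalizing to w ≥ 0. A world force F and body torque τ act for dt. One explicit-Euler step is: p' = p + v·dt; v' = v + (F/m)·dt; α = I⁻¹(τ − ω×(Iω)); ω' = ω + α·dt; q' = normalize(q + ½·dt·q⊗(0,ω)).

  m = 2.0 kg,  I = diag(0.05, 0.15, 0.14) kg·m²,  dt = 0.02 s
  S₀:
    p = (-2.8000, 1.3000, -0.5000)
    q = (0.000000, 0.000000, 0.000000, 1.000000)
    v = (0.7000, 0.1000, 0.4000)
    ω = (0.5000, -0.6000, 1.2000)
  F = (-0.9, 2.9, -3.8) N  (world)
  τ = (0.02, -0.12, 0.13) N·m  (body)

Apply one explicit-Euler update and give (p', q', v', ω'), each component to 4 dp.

p' = (-2.7860, 1.3020, -0.4920)
q' = (-0.0120, 0.0060, 0.0050, 0.9999)
v' = (0.6910, 0.1290, 0.3620)
ω' = (0.5051, -0.6088, 1.2229)

(τ − ω×Iω)/I = (0.2560, -0.4400, 1.1429)
new body rate ω' = (0.5051, -0.6088, 1.2229)
q⊗(0,ω) = (-1.2000000, 0.6000000, 0.5000000, 0.0000000)
updated quaternion q' = (-0.0120, 0.0060, 0.0050, 0.9999)
new position p' = (-2.7860, 1.3020, -0.4920)
v' = v + a·dt = (0.6910, 0.1290, 0.3620)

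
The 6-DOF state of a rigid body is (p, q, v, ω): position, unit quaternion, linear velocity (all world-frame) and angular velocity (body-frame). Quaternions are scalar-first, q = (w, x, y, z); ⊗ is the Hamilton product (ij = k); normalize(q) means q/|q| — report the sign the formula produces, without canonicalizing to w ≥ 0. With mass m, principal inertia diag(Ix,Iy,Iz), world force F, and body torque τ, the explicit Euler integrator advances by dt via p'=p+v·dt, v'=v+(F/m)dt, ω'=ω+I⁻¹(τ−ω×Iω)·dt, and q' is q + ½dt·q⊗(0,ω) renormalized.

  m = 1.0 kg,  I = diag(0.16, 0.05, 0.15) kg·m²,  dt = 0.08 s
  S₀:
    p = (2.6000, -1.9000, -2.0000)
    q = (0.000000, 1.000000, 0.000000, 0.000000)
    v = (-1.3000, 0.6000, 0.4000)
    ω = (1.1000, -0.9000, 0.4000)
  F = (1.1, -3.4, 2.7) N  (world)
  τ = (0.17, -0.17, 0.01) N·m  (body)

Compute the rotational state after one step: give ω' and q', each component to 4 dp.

ω' = (1.2030, -1.1790, 0.3473)
q' = (-0.0439, 0.9983, -0.0160, -0.0359)

precession coupling ω×(Iω) = (-0.0360, 0.0044, 0.1089)
(τ − ω×Iω)/I = (1.2875, -3.4880, -0.6593)
new body rate ω' = (1.2030, -1.1790, 0.3473)
Hamilton product q⊗(0,ω) = (-1.1000000, 0.0000000, -0.4000000, -0.9000000)
q + ½dt·q⊗(0,ω), renormalized = (-0.0439, 0.9983, -0.0160, -0.0359)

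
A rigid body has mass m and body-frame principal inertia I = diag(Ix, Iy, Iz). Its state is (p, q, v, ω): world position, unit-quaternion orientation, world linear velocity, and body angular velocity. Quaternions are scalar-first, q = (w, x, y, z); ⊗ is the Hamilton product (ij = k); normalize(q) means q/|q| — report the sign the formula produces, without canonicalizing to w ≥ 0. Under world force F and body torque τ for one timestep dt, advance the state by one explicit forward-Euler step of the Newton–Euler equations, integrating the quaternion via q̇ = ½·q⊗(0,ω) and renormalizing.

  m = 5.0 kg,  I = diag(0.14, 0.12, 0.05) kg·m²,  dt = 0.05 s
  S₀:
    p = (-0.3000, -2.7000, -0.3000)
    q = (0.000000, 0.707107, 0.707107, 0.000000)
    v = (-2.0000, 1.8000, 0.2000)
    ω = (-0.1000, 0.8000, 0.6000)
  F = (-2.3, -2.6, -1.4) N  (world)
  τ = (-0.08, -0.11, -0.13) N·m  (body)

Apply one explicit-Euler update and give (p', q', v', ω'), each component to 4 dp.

precession coupling ω×(Iω) = (-0.0336, -0.0054, 0.0016)
α = I⁻¹(τ − ω×Iω) = (-0.3314, -0.8717, -2.6320)
new body rate ω' = (-0.1166, 0.7564, 0.4684)
2q̇ = q⊗(0,ω) = (-0.4949749, 0.4242642, -0.4242642, 0.6363963)
q + ½dt·q⊗(0,ω), renormalized = (-0.0124, 0.7175, 0.6963, 0.0159)
linear accel F/m = (-0.4600, -0.5200, -0.2800)
p' = p + v·dt = (-0.4000, -2.6100, -0.2900)
v' = v + a·dt = (-2.0230, 1.7740, 0.1860)

p' = (-0.4000, -2.6100, -0.2900)
q' = (-0.0124, 0.7175, 0.6963, 0.0159)
v' = (-2.0230, 1.7740, 0.1860)
ω' = (-0.1166, 0.7564, 0.4684)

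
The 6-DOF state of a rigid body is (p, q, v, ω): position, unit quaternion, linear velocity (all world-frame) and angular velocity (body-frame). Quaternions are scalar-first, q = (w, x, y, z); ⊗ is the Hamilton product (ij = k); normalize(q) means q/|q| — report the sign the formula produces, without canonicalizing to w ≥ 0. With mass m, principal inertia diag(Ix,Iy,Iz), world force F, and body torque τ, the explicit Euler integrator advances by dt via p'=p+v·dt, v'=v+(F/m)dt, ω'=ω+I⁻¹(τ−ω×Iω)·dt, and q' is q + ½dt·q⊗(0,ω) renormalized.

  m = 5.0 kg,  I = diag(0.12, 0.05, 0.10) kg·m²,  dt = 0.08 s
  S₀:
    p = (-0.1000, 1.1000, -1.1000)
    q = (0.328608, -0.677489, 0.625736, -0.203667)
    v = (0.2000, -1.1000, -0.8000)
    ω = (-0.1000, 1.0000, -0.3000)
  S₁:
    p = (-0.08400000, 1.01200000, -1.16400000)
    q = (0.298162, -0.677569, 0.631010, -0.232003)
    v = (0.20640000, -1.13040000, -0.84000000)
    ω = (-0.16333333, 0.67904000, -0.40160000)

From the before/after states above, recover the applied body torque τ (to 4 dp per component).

Δω = ω₁−ω₀ = (-0.06333333, -0.32096000, -0.10160000)
applied torque τ = (-0.1100, -0.2000, -0.1200)

τ = (-0.1100, -0.2000, -0.1200)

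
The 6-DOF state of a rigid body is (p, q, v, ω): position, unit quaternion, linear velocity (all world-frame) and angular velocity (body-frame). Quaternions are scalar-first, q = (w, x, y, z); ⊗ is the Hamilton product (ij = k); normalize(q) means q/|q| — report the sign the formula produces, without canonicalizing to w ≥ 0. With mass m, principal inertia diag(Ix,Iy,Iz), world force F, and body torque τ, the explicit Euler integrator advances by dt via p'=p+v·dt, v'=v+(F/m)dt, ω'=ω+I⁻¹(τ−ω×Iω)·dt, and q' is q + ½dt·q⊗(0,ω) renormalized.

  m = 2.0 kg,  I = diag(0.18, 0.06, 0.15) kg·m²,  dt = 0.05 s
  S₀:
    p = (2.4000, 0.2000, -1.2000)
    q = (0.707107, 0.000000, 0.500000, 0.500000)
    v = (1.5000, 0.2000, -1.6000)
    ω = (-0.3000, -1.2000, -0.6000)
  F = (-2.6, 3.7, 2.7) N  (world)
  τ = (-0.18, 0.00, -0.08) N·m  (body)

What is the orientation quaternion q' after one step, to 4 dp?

q⊗(0,ω) = (0.9000000, 0.0878679, -0.9985284, -0.2742642)
q' = normalize(q + ½dt·q⊗(0,ω)) = (0.7292, 0.0022, 0.4748, 0.4929)

q' = (0.7292, 0.0022, 0.4748, 0.4929)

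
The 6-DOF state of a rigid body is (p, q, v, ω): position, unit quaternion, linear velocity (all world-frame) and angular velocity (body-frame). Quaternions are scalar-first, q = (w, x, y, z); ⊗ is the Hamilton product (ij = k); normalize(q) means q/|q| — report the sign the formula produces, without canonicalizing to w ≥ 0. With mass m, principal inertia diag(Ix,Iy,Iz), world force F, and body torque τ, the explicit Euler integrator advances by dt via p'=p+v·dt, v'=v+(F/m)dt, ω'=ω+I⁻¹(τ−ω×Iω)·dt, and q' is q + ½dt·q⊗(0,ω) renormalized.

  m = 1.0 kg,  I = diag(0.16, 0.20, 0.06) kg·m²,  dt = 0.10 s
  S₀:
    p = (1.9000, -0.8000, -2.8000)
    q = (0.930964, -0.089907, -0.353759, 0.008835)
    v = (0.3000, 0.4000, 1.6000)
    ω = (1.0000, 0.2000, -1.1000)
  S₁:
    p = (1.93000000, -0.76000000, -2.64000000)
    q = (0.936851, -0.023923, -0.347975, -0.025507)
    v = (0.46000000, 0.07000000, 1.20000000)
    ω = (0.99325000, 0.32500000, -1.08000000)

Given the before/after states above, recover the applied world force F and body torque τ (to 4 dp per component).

rate change Δω = (-0.00675000, 0.12500000, 0.02000000)
gyro term ω₀×Iω₀ = (0.0308, -0.1100, 0.0080)
I·α + gyro = (0.0200, 0.1400, 0.0200)
velocity change Δv = (0.16000000, -0.33000000, -0.40000000)
F = m·Δv/dt = (1.6000, -3.3000, -4.0000)

F = (1.6000, -3.3000, -4.0000)
τ = (0.0200, 0.1400, 0.0200)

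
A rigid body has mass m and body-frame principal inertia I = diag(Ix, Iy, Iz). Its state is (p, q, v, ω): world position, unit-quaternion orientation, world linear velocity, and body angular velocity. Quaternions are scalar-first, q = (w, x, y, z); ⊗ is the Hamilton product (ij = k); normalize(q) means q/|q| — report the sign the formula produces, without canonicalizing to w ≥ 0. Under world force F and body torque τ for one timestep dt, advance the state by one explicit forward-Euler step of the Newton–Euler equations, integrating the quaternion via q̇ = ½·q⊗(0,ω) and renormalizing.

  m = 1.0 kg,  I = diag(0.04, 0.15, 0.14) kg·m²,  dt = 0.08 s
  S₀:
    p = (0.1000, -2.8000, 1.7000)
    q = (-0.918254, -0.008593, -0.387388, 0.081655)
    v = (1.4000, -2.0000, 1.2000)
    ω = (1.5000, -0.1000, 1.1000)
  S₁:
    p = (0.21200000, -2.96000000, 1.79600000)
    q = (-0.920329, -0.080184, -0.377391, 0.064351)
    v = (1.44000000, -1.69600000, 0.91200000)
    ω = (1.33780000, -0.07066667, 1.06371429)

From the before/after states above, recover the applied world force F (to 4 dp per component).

F = (0.5000, 3.8000, -3.6000)

Δv = v₁−v₀ = (0.04000000, 0.30400000, -0.28800000)
applied force F = (0.5000, 3.8000, -3.6000)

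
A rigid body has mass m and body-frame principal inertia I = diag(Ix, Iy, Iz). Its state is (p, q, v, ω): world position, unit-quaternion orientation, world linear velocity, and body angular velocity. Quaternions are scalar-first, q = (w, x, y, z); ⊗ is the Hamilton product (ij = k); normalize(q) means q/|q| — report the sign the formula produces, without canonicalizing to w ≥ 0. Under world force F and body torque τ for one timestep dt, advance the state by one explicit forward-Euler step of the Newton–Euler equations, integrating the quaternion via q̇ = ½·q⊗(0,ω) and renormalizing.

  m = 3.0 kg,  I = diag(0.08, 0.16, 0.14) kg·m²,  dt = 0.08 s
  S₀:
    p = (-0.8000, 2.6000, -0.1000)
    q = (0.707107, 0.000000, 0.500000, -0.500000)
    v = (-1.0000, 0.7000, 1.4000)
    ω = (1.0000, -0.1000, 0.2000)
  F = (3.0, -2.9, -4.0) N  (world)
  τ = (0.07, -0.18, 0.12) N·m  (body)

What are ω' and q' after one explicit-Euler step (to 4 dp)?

angular accel α = (0.8700, -1.0500, 0.9143)
ω + α·dt = (1.0696, -0.1840, 0.2731)
2q̇ = q⊗(0,ω) = (0.1500000, 0.7571070, -0.5707107, -0.3585786)
updated quaternion q' = (0.7125, 0.0303, 0.4768, -0.5139)

ω' = (1.0696, -0.1840, 0.2731)
q' = (0.7125, 0.0303, 0.4768, -0.5139)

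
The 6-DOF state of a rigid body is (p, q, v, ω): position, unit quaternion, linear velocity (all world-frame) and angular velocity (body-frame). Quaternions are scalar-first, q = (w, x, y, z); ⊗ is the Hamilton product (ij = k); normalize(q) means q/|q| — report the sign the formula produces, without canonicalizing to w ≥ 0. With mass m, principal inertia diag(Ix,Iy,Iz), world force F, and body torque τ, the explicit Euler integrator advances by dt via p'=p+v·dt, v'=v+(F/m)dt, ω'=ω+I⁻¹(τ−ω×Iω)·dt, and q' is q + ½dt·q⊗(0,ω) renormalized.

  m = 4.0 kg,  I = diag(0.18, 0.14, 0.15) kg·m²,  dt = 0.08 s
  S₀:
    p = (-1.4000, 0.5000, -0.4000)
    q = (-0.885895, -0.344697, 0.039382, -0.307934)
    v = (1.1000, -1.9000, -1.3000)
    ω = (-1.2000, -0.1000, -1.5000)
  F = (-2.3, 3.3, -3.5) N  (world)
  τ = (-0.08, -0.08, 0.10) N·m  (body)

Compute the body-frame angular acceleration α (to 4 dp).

precession coupling ω×(Iω) = (0.0015, 0.0540, -0.0048)
angular accel α = (-0.4528, -0.9571, 0.6987)

α = (-0.4528, -0.9571, 0.6987)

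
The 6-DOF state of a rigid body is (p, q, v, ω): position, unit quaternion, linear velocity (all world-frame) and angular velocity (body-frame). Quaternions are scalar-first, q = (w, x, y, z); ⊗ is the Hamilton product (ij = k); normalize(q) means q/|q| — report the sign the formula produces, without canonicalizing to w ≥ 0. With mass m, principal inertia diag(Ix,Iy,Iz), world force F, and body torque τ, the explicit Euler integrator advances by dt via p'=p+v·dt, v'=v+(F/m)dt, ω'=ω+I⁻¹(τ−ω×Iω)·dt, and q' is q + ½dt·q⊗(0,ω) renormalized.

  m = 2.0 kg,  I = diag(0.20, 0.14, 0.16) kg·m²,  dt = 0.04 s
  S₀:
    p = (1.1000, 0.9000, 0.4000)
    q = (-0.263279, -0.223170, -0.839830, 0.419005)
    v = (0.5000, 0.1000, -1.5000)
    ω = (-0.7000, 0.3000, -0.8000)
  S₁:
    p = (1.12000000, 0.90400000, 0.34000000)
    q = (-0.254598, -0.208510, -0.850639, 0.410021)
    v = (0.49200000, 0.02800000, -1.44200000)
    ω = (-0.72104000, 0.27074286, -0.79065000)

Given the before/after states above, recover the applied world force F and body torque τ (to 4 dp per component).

F = (-0.4000, -3.6000, 2.9000)
τ = (-0.1100, -0.0800, 0.0500)

ω₁ − ω₀ = (-0.02104000, -0.02925714, 0.00935000)
I·α + gyro = (-0.1100, -0.0800, 0.0500)
velocity change Δv = (-0.00800000, -0.07200000, 0.05800000)
applied force F = (-0.4000, -3.6000, 2.9000)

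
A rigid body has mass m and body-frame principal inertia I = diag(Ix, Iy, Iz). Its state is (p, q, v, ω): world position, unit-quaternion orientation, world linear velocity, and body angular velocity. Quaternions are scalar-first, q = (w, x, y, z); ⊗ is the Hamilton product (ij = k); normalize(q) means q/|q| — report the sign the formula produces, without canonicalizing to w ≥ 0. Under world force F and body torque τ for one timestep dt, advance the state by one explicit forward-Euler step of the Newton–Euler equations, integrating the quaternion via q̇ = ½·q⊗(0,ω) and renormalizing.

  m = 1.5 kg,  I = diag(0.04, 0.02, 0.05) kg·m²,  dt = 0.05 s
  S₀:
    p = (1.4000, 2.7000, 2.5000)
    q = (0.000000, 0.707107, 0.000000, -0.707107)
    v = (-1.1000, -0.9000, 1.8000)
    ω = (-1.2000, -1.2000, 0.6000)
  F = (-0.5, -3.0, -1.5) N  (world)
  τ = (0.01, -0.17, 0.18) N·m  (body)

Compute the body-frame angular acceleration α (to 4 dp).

α = (0.7900, -8.8600, 4.1760)

gyro term ω×Iω = (-0.0216, 0.0072, -0.0288)
(τ − ω×Iω)/I = (0.7900, -8.8600, 4.1760)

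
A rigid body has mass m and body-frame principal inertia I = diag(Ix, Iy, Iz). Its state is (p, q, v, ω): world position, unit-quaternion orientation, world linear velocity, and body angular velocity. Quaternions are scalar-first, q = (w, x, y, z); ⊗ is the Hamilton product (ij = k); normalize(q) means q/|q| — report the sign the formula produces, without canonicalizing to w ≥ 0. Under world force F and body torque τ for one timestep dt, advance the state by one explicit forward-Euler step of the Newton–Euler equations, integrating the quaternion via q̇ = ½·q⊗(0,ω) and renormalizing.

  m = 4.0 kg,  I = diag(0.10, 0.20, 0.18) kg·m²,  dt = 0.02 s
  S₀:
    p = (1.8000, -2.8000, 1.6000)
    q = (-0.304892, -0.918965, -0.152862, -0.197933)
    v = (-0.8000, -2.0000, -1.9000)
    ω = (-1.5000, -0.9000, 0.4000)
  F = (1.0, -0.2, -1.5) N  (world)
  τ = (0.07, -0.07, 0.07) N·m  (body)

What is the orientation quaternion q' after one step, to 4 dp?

q' = (-0.3192, -0.9166, -0.1435, -0.1931)

q⊗(0,ω) = (-1.4368501, 0.2180535, 0.9388883, 0.4758187)
updated quaternion q' = (-0.3192, -0.9166, -0.1435, -0.1931)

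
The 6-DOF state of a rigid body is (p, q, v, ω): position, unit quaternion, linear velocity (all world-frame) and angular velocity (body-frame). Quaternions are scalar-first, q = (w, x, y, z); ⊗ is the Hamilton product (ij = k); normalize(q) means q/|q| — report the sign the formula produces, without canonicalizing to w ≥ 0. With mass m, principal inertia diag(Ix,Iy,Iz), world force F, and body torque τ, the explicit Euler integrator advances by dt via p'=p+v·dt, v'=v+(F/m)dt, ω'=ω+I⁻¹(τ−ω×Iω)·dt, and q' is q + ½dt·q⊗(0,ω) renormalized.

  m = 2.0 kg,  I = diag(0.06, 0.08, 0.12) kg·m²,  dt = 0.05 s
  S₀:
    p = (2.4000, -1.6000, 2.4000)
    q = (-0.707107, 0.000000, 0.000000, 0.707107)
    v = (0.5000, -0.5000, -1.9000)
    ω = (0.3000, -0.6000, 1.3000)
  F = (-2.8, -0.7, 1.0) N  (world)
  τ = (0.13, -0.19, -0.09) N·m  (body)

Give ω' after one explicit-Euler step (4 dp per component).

ω' = (0.4343, -0.7041, 1.2640)

gyro term ω×Iω = (-0.0312, -0.0234, -0.0036)
(τ − ω×Iω)/I = (2.6867, -2.0825, -0.7200)
new body rate ω' = (0.4343, -0.7041, 1.2640)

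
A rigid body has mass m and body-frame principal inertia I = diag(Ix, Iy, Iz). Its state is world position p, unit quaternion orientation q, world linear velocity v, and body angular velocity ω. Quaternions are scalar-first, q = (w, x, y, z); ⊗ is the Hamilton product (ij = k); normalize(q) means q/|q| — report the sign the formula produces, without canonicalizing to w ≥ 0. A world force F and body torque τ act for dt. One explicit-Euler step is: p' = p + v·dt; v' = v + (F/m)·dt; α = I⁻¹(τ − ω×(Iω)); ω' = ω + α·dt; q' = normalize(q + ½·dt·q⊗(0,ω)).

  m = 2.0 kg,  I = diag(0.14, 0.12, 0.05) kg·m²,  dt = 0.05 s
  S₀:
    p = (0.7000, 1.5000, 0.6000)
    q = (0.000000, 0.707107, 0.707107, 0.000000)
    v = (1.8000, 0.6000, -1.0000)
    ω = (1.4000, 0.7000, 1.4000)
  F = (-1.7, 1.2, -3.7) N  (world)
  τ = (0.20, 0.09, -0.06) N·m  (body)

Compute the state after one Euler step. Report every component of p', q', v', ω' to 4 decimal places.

p' = (0.7900, 1.5300, 0.5500)
q' = (-0.0371, 0.7308, 0.6814, -0.0124)
v' = (1.7575, 0.6300, -1.0925)
ω' = (1.4959, 0.6640, 1.3596)

gyro term ω×Iω = (-0.0686, 0.1764, -0.0196)
angular accel α = (1.9186, -0.7200, -0.8080)
ω' = ω + α·dt = (1.4959, 0.6640, 1.3596)
Hamilton product q⊗(0,ω) = (-1.4849247, 0.9899498, -0.9899498, -0.4949749)
updated quaternion q' = (-0.0371, 0.7308, 0.6814, -0.0124)
a = F/m = (-0.8500, 0.6000, -1.8500)
p + v·dt = (0.7900, 1.5300, 0.5500)
v' = v + a·dt = (1.7575, 0.6300, -1.0925)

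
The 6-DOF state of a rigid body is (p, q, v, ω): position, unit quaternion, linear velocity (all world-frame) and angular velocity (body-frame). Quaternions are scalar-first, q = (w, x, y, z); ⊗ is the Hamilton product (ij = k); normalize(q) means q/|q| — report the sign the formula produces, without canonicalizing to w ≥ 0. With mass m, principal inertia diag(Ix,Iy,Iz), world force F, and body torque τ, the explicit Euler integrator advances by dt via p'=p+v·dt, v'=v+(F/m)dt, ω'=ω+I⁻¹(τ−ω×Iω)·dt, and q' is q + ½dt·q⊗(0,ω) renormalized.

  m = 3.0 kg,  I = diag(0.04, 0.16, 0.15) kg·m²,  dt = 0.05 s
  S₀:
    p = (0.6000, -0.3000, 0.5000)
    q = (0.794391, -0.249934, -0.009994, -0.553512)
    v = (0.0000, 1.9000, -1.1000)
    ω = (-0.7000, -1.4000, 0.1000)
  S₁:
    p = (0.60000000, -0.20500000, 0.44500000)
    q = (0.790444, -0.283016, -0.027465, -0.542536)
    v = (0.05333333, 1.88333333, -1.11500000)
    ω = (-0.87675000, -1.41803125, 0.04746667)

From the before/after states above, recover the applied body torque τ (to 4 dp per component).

τ = (-0.1400, -0.0500, -0.0400)

rate change Δω = (-0.17675000, -0.01803125, -0.05253333)
I·α + gyro = (-0.1400, -0.0500, -0.0400)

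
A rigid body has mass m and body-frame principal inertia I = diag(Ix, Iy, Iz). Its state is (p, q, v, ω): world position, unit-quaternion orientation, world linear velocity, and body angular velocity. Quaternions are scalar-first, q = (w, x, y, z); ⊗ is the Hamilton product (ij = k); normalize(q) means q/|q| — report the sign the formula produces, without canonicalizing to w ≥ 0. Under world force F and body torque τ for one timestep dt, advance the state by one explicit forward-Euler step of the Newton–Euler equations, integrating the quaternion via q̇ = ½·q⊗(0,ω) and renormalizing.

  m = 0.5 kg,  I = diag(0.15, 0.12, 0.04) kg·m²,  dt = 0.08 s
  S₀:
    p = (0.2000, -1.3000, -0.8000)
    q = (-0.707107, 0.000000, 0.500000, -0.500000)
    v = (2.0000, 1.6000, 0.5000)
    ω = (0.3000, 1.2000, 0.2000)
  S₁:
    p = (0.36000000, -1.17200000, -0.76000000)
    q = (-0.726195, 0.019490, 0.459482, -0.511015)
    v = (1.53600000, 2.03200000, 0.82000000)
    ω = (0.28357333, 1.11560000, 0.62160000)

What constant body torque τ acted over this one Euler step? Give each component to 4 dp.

rate change Δω = (-0.01642667, -0.08440000, 0.42160000)
I·α + gyro = (-0.0500, -0.1200, 0.2000)

τ = (-0.0500, -0.1200, 0.2000)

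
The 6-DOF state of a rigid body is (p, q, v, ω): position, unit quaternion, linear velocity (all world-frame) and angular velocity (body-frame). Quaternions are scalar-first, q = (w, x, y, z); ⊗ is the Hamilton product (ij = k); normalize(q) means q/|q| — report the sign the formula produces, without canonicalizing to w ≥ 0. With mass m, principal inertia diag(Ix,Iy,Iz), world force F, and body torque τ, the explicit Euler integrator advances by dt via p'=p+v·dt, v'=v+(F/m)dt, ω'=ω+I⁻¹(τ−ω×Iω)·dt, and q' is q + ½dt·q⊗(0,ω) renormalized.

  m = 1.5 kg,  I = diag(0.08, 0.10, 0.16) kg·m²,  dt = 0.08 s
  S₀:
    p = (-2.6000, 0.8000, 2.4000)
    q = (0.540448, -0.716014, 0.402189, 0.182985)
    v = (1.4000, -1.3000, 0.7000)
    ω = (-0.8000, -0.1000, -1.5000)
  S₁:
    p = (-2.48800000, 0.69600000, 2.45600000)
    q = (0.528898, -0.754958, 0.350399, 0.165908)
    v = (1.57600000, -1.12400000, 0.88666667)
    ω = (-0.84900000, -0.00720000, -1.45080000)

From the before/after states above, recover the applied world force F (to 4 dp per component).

velocity change Δv = (0.17600000, 0.17600000, 0.18666667)
F = m·Δv/dt = (3.3000, 3.3000, 3.5000)

F = (3.3000, 3.3000, 3.5000)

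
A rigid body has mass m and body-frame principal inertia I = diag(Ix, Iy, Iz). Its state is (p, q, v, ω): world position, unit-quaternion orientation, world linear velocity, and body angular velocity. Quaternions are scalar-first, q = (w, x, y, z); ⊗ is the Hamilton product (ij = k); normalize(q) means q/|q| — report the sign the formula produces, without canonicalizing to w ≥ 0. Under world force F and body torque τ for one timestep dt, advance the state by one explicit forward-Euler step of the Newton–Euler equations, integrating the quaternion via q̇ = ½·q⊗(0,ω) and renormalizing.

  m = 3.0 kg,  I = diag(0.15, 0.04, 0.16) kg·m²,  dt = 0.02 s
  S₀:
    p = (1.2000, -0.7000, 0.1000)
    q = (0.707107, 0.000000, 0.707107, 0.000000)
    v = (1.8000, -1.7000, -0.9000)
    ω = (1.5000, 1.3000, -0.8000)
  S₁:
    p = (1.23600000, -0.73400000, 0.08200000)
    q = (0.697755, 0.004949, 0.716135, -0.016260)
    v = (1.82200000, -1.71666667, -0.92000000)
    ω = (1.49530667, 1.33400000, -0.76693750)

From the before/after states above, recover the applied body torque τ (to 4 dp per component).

τ = (-0.1600, 0.0800, 0.0500)

ω₁ − ω₀ = (-0.00469333, 0.03400000, 0.03306250)
applied torque τ = (-0.1600, 0.0800, 0.0500)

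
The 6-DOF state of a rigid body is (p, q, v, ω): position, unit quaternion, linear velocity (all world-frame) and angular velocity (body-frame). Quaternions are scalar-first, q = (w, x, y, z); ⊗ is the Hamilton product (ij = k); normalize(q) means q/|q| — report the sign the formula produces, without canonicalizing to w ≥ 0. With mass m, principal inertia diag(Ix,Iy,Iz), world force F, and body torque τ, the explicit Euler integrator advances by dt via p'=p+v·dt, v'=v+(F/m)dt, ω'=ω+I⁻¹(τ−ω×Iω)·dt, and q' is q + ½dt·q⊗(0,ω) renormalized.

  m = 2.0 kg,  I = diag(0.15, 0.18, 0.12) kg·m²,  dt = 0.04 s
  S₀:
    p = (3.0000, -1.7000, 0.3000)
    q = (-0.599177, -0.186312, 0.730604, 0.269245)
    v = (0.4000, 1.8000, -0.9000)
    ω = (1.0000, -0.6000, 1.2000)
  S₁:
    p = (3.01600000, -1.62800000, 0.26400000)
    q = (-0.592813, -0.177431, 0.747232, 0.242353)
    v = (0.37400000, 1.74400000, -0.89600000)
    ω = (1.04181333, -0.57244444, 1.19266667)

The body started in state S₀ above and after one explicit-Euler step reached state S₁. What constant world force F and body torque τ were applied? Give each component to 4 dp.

F = (-1.3000, -2.8000, 0.2000)
τ = (0.2000, 0.1600, -0.0400)

v₁ − v₀ = (-0.02600000, -0.05600000, 0.00400000)
F = m·Δv/dt = (-1.3000, -2.8000, 0.2000)
ω₁ − ω₀ = (0.04181333, 0.02755556, -0.00733333)
precession coupling = (0.0432, 0.0360, -0.0180)
τ = I·(Δω/dt) + ω₀×(Iω₀) = (0.2000, 0.1600, -0.0400)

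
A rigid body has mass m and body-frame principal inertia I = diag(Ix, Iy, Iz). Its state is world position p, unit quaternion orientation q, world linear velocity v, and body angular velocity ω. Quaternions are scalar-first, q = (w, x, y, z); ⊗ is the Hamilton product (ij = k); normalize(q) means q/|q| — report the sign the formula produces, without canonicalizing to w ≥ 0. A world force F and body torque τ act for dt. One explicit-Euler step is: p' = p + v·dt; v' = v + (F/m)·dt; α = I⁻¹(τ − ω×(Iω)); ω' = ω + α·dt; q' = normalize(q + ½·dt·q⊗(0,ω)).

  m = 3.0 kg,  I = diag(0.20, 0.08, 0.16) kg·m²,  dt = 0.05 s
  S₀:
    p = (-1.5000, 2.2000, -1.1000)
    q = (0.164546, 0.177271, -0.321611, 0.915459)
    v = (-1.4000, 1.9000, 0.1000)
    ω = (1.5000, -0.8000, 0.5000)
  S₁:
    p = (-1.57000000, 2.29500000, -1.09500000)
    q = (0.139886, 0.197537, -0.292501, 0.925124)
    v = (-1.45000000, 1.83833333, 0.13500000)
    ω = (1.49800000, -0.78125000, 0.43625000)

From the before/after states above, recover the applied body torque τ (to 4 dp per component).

rate change Δω = (-0.00200000, 0.01875000, -0.06375000)
gyro term ω₀×Iω₀ = (-0.0320, 0.0300, 0.1440)
τ = I·(Δω/dt) + ω₀×(Iω₀) = (-0.0400, 0.0600, -0.0600)

τ = (-0.0400, 0.0600, -0.0600)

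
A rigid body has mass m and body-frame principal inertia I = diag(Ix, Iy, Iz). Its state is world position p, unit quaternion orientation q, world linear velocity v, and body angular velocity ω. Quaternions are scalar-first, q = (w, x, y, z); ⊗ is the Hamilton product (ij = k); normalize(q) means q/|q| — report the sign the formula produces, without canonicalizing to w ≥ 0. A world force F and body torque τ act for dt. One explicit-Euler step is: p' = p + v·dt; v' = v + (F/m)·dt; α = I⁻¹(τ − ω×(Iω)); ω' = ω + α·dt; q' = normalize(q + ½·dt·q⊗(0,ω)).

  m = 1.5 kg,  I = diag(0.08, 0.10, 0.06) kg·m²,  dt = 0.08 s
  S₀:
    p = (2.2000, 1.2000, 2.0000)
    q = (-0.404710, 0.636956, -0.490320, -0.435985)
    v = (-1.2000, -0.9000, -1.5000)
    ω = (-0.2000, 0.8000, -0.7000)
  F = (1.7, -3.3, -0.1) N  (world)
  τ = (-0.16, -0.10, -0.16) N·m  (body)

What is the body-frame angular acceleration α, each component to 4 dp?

precession coupling ω×(Iω) = (0.0224, 0.0028, -0.0032)
angular accel α = (-2.2800, -1.0280, -2.6133)

α = (-2.2800, -1.0280, -2.6133)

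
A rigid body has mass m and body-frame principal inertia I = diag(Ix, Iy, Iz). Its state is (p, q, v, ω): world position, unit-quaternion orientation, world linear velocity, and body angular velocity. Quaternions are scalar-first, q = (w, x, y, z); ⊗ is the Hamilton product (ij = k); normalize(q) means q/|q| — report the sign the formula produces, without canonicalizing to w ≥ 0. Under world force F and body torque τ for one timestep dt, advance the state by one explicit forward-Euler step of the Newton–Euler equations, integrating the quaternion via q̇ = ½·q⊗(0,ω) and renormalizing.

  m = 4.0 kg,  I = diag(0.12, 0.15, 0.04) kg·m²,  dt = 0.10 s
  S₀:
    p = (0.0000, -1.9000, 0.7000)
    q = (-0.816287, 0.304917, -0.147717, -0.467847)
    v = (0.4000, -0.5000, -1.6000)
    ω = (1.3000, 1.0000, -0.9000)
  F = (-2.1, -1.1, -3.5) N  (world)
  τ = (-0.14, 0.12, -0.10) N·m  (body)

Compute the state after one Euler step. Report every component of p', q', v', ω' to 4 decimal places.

gyro term ω×Iω = (0.0990, -0.0936, 0.0390)
α = I⁻¹(τ − ω×Iω) = (-1.9917, 1.4240, -3.4750)
new body rate ω' = (1.1008, 1.1424, -1.2475)
q⊗(0,ω) = (-0.6697374, -0.4603808, -1.1500628, 1.2316074)
q' = normalize(q + ½dt·q⊗(0,ω)) = (-0.8461, 0.2807, -0.2043, -0.4045)
a = F/m = (-0.5250, -0.2750, -0.8750)
p + v·dt = (0.0400, -1.9500, 0.5400)
v + (F/m)dt = (0.3475, -0.5275, -1.6875)

p' = (0.0400, -1.9500, 0.5400)
q' = (-0.8461, 0.2807, -0.2043, -0.4045)
v' = (0.3475, -0.5275, -1.6875)
ω' = (1.1008, 1.1424, -1.2475)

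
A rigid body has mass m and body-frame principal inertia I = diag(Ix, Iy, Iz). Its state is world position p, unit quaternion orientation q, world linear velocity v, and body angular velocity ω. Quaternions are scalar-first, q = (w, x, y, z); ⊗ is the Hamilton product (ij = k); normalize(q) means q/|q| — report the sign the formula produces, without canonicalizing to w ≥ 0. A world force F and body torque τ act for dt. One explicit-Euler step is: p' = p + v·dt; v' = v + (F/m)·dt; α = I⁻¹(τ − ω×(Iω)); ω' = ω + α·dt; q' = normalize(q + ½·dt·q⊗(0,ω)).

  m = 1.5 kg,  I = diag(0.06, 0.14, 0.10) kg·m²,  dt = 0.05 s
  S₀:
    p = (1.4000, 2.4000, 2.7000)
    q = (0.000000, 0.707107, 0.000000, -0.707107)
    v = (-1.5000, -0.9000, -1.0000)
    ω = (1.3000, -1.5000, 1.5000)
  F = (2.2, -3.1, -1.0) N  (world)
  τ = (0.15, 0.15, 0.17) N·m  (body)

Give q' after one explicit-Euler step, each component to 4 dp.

Hamilton product q⊗(0,ω) = (0.1414214, -1.0606605, -1.9798996, -1.0606605)
updated quaternion q' = (0.0035, 0.6793, -0.0494, -0.7322)

q' = (0.0035, 0.6793, -0.0494, -0.7322)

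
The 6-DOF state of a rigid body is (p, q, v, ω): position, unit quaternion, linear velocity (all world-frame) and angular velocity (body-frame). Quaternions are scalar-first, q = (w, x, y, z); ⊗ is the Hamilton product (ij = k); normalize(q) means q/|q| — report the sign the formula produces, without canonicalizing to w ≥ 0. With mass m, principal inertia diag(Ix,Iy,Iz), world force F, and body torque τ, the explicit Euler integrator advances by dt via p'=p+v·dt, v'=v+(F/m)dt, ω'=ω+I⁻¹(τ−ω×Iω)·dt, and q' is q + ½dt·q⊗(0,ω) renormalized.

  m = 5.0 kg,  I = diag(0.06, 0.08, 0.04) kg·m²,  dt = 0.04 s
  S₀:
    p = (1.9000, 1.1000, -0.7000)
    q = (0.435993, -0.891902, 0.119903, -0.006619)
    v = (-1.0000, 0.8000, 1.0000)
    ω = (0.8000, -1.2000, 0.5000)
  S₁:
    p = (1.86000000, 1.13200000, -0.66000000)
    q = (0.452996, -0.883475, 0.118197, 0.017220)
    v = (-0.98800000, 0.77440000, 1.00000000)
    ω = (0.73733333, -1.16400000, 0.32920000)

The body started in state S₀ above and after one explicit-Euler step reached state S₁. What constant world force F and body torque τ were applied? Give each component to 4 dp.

F = (1.5000, -3.2000, 0.0000)
τ = (-0.0700, 0.0800, -0.1900)

rate change Δω = (-0.06266667, 0.03600000, -0.17080000)
ω₀×(Iω₀) = (0.0240, 0.0080, -0.0192)
I·α + gyro = (-0.0700, 0.0800, -0.1900)
Δv = v₁−v₀ = (0.01200000, -0.02560000, 0.00000000)
m·(v₁−v₀)/dt = (1.5000, -3.2000, 0.0000)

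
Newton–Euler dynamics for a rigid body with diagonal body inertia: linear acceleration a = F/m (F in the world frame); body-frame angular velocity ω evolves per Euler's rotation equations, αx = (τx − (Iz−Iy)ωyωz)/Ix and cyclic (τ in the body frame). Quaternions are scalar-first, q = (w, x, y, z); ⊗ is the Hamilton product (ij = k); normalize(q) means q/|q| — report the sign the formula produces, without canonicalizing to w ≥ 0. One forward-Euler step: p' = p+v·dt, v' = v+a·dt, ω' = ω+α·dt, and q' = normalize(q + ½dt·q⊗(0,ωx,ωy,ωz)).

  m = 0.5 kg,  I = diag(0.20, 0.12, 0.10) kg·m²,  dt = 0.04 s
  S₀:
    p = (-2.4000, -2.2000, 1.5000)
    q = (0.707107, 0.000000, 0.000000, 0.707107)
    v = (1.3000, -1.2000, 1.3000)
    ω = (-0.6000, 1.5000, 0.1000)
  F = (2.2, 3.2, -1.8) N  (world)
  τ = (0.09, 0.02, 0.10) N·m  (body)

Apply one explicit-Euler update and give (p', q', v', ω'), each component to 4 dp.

ω×(Iω) gyroscopic = (-0.0030, -0.0060, 0.0720)
angular accel α = (0.4650, 0.2167, 0.2800)
ω' = ω + α·dt = (-0.5814, 1.5087, 0.1112)
2q̇ = q⊗(0,ω) = (-0.0707107, -1.4849247, 0.6363963, 0.0707107)
q' = normalize(q + ½dt·q⊗(0,ω)) = (0.7053, -0.0297, 0.0127, 0.7082)
linear accel F/m = (4.4000, 6.4000, -3.6000)
p + v·dt = (-2.3480, -2.2480, 1.5520)
new velocity v' = (1.4760, -0.9440, 1.1560)

p' = (-2.3480, -2.2480, 1.5520)
q' = (0.7053, -0.0297, 0.0127, 0.7082)
v' = (1.4760, -0.9440, 1.1560)
ω' = (-0.5814, 1.5087, 0.1112)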